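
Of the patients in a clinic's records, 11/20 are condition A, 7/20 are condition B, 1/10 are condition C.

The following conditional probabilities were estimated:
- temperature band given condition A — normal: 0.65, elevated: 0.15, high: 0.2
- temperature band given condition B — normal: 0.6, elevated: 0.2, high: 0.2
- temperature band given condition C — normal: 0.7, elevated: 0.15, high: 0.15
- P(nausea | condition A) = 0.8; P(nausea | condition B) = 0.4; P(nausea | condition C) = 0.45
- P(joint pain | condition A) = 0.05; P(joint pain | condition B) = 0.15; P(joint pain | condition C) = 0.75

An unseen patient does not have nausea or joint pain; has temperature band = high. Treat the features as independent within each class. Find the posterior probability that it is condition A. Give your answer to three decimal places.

condition A: 0.55 × 0.2 × (1−0.8) × (1−0.05) = 0.0209
condition B: 0.35 × 0.2 × (1−0.4) × (1−0.15) = 0.0357
condition C: 0.1 × 0.15 × (1−0.45) × (1−0.75) = 0.0020625
P(condition A | x) = 0.0209 / 0.0586625 ≈ 0.356

0.356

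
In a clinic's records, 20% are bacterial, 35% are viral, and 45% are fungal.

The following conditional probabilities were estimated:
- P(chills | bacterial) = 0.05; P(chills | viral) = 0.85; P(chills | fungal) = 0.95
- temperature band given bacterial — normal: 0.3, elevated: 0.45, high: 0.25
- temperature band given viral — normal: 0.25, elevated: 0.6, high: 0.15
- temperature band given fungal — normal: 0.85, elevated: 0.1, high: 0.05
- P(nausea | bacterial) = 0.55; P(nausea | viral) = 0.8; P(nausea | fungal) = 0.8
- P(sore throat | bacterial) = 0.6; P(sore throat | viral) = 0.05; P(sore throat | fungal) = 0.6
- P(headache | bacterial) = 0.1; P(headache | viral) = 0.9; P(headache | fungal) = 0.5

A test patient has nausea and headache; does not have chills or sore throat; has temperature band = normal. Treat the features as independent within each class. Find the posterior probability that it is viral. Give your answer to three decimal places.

0.675

bacterial: 0.2 × (1−0.05) × 0.3 × 0.55 × (1−0.6) × 0.1 = 0.001254
viral: 0.35 × (1−0.85) × 0.25 × 0.8 × (1−0.05) × 0.9 = 0.0089775
fungal: 0.45 × (1−0.95) × 0.85 × 0.8 × (1−0.6) × 0.5 = 0.00306
P(viral | x) = 0.0089775 / 0.0132915 ≈ 0.675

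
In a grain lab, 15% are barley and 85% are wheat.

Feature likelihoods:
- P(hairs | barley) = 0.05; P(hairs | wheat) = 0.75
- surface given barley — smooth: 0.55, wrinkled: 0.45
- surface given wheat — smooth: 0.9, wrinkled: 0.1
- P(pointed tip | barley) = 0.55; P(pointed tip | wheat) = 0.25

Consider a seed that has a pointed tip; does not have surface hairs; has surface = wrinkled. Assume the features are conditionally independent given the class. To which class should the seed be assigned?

barley: 0.15 × (1−0.05) × 0.45 × 0.55 = 0.03526875
wheat: 0.85 × (1−0.75) × 0.1 × 0.25 = 0.0053125
Highest score → barley.

barley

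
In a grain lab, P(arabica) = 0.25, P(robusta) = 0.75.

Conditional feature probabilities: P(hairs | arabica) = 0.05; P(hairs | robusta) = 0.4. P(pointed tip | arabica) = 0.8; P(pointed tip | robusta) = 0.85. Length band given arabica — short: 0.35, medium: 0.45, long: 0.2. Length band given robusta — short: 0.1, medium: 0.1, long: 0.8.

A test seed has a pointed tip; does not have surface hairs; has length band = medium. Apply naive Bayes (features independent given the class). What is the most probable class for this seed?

arabica: 0.25 × (1−0.05) × 0.8 × 0.45 = 0.0855
robusta: 0.75 × (1−0.4) × 0.85 × 0.1 = 0.03825
Highest score → arabica.

arabica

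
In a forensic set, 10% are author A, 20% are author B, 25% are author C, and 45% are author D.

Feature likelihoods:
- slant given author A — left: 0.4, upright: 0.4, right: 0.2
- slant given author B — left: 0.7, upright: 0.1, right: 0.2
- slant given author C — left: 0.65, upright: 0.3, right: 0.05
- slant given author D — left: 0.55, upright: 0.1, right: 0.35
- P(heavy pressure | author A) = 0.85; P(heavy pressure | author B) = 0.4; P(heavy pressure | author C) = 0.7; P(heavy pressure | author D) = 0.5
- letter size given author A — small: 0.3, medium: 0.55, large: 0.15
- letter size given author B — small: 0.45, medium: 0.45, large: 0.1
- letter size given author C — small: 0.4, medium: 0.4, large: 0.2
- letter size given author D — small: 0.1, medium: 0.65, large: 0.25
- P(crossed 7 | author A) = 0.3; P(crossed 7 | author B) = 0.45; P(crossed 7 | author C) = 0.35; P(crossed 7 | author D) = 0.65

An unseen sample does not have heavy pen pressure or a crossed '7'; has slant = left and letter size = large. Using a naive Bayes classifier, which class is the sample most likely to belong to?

author D

author A: 0.1 × 0.4 × (1−0.85) × 0.15 × (1−0.3) = 0.00063
author B: 0.2 × 0.7 × (1−0.4) × 0.1 × (1−0.45) = 0.00462
author C: 0.25 × 0.65 × (1−0.7) × 0.2 × (1−0.35) = 0.0063375
author D: 0.45 × 0.55 × (1−0.5) × 0.25 × (1−0.65) = 0.010828125
Highest score → author D.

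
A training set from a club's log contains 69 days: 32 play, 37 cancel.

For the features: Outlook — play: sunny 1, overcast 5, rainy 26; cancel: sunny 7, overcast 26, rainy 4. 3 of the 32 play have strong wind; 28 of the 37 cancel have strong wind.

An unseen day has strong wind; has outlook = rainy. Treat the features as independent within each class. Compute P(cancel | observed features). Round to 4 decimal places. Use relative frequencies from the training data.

play: (32/69) × (26/32) × (3/32) ≈ 0.0353261
cancel: (37/69) × (4/37) × (28/37) ≈ 0.04387
P(cancel | x) = 0.04387 / 0.0791961 ≈ 0.5539

0.5539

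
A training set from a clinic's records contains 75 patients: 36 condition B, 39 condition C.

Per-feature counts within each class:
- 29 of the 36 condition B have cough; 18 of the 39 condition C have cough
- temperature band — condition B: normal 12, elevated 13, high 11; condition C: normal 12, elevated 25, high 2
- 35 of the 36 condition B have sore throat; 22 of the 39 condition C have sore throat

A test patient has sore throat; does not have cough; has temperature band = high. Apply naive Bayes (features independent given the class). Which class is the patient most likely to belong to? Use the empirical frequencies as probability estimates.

condition B: (36/75) × (7/36) × (11/36) × (35/36) ≈ 0.0277263
condition C: (39/75) × (21/39) × (2/39) × (22/39) ≈ 0.00809993
Highest score → condition B.

condition B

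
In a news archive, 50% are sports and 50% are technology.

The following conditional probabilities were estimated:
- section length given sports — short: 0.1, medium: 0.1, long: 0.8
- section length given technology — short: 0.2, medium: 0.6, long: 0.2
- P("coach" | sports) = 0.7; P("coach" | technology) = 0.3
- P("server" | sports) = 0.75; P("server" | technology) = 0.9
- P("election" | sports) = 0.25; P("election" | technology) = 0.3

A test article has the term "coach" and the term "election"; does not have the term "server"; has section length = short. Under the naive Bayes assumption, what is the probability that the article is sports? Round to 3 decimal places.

sports: 0.5 × 0.1 × 0.7 × (1−0.75) × 0.25 = 0.0021875
technology: 0.5 × 0.2 × 0.3 × (1−0.9) × 0.3 = 0.0009
P(sports | x) = 0.0021875 / 0.0030875 ≈ 0.709

0.709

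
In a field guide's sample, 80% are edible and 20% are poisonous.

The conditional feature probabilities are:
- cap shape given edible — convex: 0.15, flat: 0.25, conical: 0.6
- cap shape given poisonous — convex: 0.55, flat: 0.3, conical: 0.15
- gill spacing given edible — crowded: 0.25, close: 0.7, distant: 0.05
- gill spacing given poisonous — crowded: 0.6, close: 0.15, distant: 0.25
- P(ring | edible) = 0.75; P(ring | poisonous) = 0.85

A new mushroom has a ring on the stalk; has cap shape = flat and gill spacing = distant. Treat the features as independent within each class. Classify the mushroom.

edible: 0.8 × 0.25 × 0.05 × 0.75 = 0.0075
poisonous: 0.2 × 0.3 × 0.25 × 0.85 = 0.01275
Highest score → poisonous.

poisonous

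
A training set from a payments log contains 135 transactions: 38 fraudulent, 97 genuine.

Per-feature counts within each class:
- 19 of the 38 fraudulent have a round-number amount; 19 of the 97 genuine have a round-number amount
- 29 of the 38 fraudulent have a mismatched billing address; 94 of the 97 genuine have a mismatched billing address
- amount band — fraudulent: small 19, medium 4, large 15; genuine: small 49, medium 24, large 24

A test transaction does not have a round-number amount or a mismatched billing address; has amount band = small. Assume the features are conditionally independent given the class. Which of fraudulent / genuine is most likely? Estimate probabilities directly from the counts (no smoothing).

fraudulent

fraudulent: (38/135) × (19/38) × (9/38) × (19/38) ≈ 0.0166667
genuine: (97/135) × (78/97) × (3/97) × (49/97) ≈ 0.00902682
Highest score → fraudulent.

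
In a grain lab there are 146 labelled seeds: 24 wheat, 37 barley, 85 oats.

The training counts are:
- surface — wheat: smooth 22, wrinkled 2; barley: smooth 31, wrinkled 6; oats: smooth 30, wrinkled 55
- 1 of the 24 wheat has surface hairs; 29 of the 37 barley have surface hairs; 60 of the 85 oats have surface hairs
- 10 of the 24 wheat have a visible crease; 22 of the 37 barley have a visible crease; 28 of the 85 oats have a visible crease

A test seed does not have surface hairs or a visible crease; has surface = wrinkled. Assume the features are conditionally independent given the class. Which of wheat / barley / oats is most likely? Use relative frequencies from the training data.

oats

wheat: (24/146) × (2/24) × (23/24) × (14/24) ≈ 0.00765791
barley: (37/146) × (6/37) × (8/37) × (15/37) ≈ 0.00360227
oats: (85/146) × (55/85) × (25/85) × (57/85) ≈ 0.0742997
Highest score → oats.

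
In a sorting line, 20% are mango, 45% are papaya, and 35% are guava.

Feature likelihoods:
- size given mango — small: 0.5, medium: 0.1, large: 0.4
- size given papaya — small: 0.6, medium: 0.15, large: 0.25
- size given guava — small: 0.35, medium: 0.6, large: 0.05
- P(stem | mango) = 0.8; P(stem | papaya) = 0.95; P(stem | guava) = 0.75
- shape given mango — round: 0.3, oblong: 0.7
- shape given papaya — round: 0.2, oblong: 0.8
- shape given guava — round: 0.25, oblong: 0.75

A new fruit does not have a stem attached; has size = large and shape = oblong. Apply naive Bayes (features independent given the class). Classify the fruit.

mango: 0.2 × 0.4 × (1−0.8) × 0.7 = 0.0112
papaya: 0.45 × 0.25 × (1−0.95) × 0.8 = 0.0045
guava: 0.35 × 0.05 × (1−0.75) × 0.75 = 0.00328125
Highest score → mango.

mango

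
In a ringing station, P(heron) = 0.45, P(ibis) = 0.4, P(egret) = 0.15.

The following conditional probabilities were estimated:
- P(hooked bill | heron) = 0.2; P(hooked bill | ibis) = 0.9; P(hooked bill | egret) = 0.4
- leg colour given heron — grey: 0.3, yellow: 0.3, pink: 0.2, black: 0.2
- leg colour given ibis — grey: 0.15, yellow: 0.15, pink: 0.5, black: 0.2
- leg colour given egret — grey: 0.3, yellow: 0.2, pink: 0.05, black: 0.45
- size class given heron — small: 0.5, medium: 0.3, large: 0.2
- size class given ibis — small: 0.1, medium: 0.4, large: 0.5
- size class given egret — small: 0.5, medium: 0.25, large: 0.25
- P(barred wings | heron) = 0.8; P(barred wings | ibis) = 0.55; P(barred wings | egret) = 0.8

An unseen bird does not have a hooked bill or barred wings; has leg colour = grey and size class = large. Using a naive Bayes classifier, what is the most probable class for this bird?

heron: 0.45 × (1−0.2) × 0.3 × 0.2 × (1−0.8) = 0.00432
ibis: 0.4 × (1−0.9) × 0.15 × 0.5 × (1−0.55) = 0.00135
egret: 0.15 × (1−0.4) × 0.3 × 0.25 × (1−0.8) = 0.00135
Highest score → heron.

heron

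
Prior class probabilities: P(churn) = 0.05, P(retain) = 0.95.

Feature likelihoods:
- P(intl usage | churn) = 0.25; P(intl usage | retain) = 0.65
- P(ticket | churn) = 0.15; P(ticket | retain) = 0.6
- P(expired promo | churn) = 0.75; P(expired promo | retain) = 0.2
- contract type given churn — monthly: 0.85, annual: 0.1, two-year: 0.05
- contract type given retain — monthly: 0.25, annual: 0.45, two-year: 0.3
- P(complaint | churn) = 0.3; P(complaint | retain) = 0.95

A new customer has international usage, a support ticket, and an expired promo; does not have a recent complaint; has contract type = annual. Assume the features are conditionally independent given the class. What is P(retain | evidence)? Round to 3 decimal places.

0.944

churn: 0.05 × 0.25 × 0.15 × 0.75 × 0.1 × (1−0.3) = 0.0000984375
retain: 0.95 × 0.65 × 0.6 × 0.2 × 0.45 × (1−0.95) = 0.00166725
P(retain | x) = 0.00166725 / 0.0017656875 ≈ 0.944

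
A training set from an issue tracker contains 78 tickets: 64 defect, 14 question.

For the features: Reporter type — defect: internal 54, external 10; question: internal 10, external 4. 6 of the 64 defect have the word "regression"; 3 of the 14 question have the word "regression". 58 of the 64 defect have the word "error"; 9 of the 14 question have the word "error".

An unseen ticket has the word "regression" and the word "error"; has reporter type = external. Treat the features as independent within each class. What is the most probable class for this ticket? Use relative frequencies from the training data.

defect: (64/78) × (10/64) × (6/64) × (58/64) ≈ 0.0108924
question: (14/78) × (4/14) × (3/14) × (9/14) ≈ 0.00706436
Highest score → defect.

defect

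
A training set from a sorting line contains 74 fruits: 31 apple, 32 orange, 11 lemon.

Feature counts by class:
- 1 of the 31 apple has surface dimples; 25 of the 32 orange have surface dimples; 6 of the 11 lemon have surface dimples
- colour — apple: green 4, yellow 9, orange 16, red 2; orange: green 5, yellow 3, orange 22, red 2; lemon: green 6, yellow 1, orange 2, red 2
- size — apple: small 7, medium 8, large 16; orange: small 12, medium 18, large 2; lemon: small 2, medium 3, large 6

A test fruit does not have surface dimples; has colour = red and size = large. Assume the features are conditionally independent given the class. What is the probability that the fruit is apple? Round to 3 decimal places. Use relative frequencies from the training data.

apple: (31/74) × (30/31) × (2/31) × (16/31) ≈ 0.0134995
orange: (32/74) × (7/32) × (2/32) × (2/32) ≈ 0.00036951
lemon: (11/74) × (5/11) × (2/11) × (6/11) ≈ 0.00670092
P(apple | x) = 0.0134995 / 0.02056993 ≈ 0.656

0.656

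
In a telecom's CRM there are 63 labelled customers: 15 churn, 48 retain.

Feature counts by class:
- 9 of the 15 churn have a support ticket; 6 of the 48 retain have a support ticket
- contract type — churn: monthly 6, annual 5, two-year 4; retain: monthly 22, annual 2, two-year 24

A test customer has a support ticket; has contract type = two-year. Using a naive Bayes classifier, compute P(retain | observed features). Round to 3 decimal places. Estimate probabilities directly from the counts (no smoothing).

churn: (15/63) × (9/15) × (4/15) ≈ 0.0380952
retain: (48/63) × (6/48) × (24/48) ≈ 0.047619
P(retain | x) = 0.047619 / 0.0857142 ≈ 0.556

0.556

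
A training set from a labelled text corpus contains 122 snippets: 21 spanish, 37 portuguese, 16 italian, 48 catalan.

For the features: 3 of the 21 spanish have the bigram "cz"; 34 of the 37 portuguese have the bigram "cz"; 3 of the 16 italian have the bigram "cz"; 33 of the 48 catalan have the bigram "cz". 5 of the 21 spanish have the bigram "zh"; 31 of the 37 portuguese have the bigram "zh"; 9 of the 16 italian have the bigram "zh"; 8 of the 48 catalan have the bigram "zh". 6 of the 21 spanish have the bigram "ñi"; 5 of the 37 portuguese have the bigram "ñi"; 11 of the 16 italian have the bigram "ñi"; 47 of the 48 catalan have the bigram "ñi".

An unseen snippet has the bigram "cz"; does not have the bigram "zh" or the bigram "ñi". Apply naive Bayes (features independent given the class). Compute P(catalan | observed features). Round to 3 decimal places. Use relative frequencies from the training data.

0.078

spanish: (21/122) × (3/21) × (16/21) × (15/21) ≈ 0.0133824
portuguese: (37/122) × (34/37) × (6/37) × (32/37) ≈ 0.0390856
italian: (16/122) × (3/16) × (7/16) × (5/16) ≈ 0.00336194
catalan: (48/122) × (33/48) × (40/48) × (1/48) ≈ 0.00469604
P(catalan | x) = 0.00469604 / 0.06052598 ≈ 0.078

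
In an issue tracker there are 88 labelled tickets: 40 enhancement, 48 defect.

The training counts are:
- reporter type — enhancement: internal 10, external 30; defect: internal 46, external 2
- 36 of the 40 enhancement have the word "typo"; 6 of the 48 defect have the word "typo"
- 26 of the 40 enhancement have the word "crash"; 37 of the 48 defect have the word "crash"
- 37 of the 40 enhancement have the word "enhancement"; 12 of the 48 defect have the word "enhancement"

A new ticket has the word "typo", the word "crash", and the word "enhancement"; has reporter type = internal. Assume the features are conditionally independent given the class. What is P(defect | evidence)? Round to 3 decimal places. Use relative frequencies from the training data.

enhancement: (40/88) × (10/40) × (36/40) × (26/40) × (37/40) ≈ 0.0614915
defect: (48/88) × (46/48) × (6/48) × (37/48) × (12/48) ≈ 0.0125917
P(defect | x) = 0.0125917 / 0.0740832 ≈ 0.170

0.170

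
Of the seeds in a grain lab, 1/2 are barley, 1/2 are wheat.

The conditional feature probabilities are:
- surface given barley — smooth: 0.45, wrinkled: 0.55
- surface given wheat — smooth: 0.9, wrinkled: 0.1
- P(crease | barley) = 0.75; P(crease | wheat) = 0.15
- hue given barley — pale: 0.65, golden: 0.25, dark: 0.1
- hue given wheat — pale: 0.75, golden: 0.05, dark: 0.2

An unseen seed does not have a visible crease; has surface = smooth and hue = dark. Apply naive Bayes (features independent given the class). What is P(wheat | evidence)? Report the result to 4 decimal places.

barley: 0.5 × 0.45 × (1−0.75) × 0.1 = 0.005625
wheat: 0.5 × 0.9 × (1−0.15) × 0.2 = 0.0765
P(wheat | x) = 0.0765 / 0.082125 ≈ 0.9315

0.9315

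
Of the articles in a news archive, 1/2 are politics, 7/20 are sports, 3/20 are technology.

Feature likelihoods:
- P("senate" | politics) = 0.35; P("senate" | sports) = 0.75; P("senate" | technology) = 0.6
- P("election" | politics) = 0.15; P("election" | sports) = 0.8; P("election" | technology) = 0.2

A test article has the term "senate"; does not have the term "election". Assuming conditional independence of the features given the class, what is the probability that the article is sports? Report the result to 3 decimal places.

0.192

politics: 0.5 × 0.35 × (1−0.15) = 0.14875
sports: 0.35 × 0.75 × (1−0.8) = 0.0525
technology: 0.15 × 0.6 × (1−0.2) = 0.072
P(sports | x) = 0.0525 / 0.27325 ≈ 0.192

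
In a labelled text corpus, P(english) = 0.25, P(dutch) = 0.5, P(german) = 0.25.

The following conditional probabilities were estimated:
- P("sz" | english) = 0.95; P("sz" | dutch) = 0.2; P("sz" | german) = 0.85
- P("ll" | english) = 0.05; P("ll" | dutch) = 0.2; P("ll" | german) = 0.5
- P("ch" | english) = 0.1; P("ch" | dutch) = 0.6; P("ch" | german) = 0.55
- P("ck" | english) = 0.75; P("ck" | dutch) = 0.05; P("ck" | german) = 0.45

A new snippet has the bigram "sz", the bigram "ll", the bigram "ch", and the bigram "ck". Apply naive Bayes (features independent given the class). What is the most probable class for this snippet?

english: 0.25 × 0.95 × 0.05 × 0.1 × 0.75 = 0.000890625
dutch: 0.5 × 0.2 × 0.2 × 0.6 × 0.05 = 0.0006
german: 0.25 × 0.85 × 0.5 × 0.55 × 0.45 = 0.026296875
Highest score → german.

german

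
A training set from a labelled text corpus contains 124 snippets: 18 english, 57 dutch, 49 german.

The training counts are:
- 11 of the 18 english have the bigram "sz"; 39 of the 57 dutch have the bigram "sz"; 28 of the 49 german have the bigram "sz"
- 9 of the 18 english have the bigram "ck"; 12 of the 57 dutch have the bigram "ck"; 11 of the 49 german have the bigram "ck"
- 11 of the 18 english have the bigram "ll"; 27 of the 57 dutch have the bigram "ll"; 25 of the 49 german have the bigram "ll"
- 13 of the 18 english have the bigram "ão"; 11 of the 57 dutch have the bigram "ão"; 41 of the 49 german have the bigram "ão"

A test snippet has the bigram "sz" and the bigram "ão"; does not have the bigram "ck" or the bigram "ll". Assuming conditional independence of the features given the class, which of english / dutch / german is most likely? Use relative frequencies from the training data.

english: (18/124) × (11/18) × (9/18) × (7/18) × (13/18) ≈ 0.0124577
dutch: (57/124) × (39/57) × (45/57) × (30/57) × (11/57) ≈ 0.02522
german: (49/124) × (28/49) × (38/49) × (24/49) × (41/49) ≈ 0.0717673
Highest score → german.

german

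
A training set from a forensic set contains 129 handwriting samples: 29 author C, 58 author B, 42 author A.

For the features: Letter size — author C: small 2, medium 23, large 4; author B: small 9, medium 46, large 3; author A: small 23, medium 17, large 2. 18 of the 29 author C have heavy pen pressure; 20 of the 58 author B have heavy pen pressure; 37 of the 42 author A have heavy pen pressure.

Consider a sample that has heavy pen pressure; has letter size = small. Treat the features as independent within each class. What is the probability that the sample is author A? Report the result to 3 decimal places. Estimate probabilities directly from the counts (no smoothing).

author C: (29/129) × (2/29) × (18/29) ≈ 0.0096231
author B: (58/129) × (9/58) × (20/58) ≈ 0.0240577
author A: (42/129) × (23/42) × (37/42) ≈ 0.157069
P(author A | x) = 0.157069 / 0.1907498 ≈ 0.823

0.823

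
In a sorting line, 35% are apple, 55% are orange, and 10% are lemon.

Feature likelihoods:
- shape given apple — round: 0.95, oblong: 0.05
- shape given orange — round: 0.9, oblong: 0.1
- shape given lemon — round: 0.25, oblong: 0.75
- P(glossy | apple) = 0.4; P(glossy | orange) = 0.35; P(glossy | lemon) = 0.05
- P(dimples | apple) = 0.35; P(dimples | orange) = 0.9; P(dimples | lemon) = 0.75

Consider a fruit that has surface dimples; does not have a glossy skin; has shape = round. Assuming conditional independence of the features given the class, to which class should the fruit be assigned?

apple: 0.35 × 0.95 × (1−0.4) × 0.35 = 0.069825
orange: 0.55 × 0.9 × (1−0.35) × 0.9 = 0.289575
lemon: 0.1 × 0.25 × (1−0.05) × 0.75 = 0.0178125
Highest score → orange.

orange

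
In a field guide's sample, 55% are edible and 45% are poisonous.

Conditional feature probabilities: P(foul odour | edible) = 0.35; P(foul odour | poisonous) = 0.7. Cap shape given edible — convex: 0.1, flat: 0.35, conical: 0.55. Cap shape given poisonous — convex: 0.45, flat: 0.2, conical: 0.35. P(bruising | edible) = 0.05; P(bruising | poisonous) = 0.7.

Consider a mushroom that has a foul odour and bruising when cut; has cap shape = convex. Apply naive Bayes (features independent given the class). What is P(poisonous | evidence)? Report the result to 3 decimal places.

0.990

edible: 0.55 × 0.35 × 0.1 × 0.05 = 0.0009625
poisonous: 0.45 × 0.7 × 0.45 × 0.7 = 0.099225
P(poisonous | x) = 0.099225 / 0.1001875 ≈ 0.990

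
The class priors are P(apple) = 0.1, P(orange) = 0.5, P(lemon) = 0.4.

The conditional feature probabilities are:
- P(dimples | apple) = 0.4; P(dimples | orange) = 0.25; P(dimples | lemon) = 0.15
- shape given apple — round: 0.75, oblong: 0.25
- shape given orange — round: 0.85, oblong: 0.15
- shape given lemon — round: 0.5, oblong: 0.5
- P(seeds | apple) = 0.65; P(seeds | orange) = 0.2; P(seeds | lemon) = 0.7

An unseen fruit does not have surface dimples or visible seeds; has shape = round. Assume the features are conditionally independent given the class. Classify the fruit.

apple: 0.1 × (1−0.4) × 0.75 × (1−0.65) = 0.01575
orange: 0.5 × (1−0.25) × 0.85 × (1−0.2) = 0.255
lemon: 0.4 × (1−0.15) × 0.5 × (1−0.7) = 0.051
Highest score → orange.

orange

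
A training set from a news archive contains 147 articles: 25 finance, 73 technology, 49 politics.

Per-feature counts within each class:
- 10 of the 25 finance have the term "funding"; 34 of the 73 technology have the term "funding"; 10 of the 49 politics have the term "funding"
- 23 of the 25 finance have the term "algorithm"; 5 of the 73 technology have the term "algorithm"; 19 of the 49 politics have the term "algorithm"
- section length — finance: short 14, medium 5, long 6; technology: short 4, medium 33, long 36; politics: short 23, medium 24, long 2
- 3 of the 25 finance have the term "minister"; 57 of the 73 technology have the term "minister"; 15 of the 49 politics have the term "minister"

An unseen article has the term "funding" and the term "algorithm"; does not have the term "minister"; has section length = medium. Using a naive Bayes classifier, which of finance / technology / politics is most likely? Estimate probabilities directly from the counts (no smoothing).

finance

finance: (25/147) × (10/25) × (23/25) × (5/25) × (22/25) ≈ 0.011015
technology: (73/147) × (34/73) × (5/73) × (33/73) × (16/73) ≈ 0.00156963
politics: (49/147) × (10/49) × (19/49) × (24/49) × (34/49) ≈ 0.00896475
Highest score → finance.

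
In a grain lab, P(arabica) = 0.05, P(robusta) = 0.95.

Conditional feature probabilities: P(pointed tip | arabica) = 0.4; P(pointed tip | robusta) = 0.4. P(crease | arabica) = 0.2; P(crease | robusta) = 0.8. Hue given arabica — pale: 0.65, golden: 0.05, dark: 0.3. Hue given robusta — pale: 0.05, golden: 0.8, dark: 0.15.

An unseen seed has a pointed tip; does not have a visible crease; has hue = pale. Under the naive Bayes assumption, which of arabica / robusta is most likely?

arabica: 0.05 × 0.4 × (1−0.2) × 0.65 = 0.0104
robusta: 0.95 × 0.4 × (1−0.8) × 0.05 = 0.0038
Highest score → arabica.

arabica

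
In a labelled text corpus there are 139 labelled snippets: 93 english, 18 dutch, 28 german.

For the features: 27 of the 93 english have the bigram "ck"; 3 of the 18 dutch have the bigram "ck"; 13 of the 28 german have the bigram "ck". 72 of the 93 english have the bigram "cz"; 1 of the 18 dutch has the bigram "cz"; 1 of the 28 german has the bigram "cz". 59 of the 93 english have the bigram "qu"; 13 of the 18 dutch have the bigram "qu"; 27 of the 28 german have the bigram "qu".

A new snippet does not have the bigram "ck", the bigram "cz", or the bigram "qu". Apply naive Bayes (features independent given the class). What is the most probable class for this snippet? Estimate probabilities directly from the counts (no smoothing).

english

english: (93/139) × (66/93) × (21/93) × (34/93) ≈ 0.0391978
dutch: (18/139) × (15/18) × (17/18) × (5/18) ≈ 0.0283107
german: (28/139) × (15/28) × (27/28) × (1/28) ≈ 0.00371641
Highest score → english.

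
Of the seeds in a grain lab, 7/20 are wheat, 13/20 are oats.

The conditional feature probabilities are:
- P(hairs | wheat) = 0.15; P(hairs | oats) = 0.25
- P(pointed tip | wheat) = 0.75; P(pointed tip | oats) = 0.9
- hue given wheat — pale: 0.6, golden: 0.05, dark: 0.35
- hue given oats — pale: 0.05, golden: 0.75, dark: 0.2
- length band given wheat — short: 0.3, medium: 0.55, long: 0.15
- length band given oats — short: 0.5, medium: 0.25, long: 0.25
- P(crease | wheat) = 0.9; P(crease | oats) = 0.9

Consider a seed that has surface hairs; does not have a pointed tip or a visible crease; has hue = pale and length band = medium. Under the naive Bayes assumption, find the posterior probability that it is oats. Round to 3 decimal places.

wheat: 0.35 × 0.15 × (1−0.75) × 0.6 × 0.55 × (1−0.9) = 0.000433125
oats: 0.65 × 0.25 × (1−0.9) × 0.05 × 0.25 × (1−0.9) = 0.0000203125
P(oats | x) = 0.0000203125 / 0.0004534375 ≈ 0.045

0.045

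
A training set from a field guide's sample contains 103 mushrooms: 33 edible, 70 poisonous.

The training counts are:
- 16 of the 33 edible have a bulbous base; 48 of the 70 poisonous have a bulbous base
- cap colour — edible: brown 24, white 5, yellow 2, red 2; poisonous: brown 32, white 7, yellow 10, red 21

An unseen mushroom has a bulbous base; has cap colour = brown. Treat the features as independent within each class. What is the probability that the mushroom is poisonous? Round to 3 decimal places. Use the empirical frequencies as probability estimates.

edible: (33/103) × (16/33) × (24/33) ≈ 0.112974
poisonous: (70/103) × (48/70) × (32/70) ≈ 0.213037
P(poisonous | x) = 0.213037 / 0.326011 ≈ 0.653

0.653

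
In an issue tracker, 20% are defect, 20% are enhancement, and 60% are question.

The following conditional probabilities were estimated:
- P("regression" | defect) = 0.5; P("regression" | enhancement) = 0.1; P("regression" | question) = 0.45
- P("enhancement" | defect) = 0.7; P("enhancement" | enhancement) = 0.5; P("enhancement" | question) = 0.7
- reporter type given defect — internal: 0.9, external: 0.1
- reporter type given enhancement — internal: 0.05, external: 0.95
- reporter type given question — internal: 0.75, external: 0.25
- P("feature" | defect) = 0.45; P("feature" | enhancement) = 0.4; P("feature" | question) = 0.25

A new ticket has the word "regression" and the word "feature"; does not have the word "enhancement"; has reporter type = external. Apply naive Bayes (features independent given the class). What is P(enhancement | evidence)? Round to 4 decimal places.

0.3721

defect: 0.2 × 0.5 × (1−0.7) × 0.1 × 0.45 = 0.00135
enhancement: 0.2 × 0.1 × (1−0.5) × 0.95 × 0.4 = 0.0038
question: 0.6 × 0.45 × (1−0.7) × 0.25 × 0.25 = 0.0050625
P(enhancement | x) = 0.0038 / 0.0102125 ≈ 0.3721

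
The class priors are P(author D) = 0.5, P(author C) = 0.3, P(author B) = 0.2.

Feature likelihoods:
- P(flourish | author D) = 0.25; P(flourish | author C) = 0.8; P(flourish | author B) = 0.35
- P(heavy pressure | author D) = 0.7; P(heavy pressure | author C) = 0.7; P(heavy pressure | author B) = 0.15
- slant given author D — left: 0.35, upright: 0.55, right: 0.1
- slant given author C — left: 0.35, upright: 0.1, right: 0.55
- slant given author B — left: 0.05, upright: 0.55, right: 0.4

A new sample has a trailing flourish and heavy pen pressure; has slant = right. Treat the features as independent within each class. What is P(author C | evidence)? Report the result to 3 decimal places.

author D: 0.5 × 0.25 × 0.7 × 0.1 = 0.00875
author C: 0.3 × 0.8 × 0.7 × 0.55 = 0.0924
author B: 0.2 × 0.35 × 0.15 × 0.4 = 0.0042
P(author C | x) = 0.0924 / 0.10535 ≈ 0.877

0.877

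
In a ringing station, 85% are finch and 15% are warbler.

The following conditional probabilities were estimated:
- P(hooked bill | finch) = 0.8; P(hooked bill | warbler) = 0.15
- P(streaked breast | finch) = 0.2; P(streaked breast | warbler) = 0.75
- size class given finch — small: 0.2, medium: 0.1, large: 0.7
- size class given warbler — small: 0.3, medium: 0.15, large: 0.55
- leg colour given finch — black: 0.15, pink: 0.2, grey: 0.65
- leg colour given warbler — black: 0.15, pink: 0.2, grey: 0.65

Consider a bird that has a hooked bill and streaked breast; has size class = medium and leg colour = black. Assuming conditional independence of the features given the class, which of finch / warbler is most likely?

finch: 0.85 × 0.8 × 0.2 × 0.1 × 0.15 = 0.00204
warbler: 0.15 × 0.15 × 0.75 × 0.15 × 0.15 = 0.0003796875
Highest score → finch.

finch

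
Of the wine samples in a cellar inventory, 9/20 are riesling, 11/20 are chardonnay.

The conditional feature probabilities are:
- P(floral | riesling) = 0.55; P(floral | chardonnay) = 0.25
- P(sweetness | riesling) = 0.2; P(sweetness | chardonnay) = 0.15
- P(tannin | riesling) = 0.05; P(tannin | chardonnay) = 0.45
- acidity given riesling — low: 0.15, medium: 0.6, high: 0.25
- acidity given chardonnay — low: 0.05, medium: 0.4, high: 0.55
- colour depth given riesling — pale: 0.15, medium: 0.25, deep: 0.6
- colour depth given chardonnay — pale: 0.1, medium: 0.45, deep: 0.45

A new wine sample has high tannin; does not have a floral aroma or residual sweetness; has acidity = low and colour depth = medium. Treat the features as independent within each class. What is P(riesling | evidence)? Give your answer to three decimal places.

riesling: 0.45 × (1−0.55) × (1−0.2) × 0.05 × 0.15 × 0.25 = 0.00030375
chardonnay: 0.55 × (1−0.25) × (1−0.15) × 0.45 × 0.05 × 0.45 = 0.003550078125
P(riesling | x) = 0.00030375 / 0.003853828125 ≈ 0.079

0.079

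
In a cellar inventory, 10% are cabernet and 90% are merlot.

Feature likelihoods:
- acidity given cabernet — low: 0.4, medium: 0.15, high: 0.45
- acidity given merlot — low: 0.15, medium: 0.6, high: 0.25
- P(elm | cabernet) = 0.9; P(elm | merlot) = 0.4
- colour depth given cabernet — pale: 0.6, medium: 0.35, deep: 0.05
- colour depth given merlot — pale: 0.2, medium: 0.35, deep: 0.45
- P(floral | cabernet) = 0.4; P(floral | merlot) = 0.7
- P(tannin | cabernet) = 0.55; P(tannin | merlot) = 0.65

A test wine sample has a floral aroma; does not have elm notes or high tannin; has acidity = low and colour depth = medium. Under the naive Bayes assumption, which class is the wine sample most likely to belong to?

cabernet: 0.1 × 0.4 × (1−0.9) × 0.35 × 0.4 × (1−0.55) = 0.000252
merlot: 0.9 × 0.15 × (1−0.4) × 0.35 × 0.7 × (1−0.65) = 0.00694575
Highest score → merlot.

merlot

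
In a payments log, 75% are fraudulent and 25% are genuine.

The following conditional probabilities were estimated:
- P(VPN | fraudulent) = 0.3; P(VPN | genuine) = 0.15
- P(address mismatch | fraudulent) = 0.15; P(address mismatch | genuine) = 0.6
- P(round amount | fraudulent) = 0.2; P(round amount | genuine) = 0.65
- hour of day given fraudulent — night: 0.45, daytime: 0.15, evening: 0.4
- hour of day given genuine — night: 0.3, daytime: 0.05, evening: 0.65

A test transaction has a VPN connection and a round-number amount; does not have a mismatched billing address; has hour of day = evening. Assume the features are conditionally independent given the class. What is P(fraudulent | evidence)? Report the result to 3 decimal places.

fraudulent: 0.75 × 0.3 × (1−0.15) × 0.2 × 0.4 = 0.0153
genuine: 0.25 × 0.15 × (1−0.6) × 0.65 × 0.65 = 0.0063375
P(fraudulent | x) = 0.0153 / 0.0216375 ≈ 0.707

0.707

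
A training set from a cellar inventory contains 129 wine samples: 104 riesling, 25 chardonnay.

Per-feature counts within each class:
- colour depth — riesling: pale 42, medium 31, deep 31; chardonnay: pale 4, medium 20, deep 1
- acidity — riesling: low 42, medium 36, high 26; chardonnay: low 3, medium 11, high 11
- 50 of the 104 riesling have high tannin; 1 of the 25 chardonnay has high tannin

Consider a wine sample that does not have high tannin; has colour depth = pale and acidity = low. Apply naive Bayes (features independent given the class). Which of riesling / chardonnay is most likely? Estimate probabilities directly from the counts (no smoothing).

riesling: (104/129) × (42/104) × (42/104) × (54/104) ≈ 0.068271
chardonnay: (25/129) × (4/25) × (3/25) × (24/25) ≈ 0.00357209
Highest score → riesling.

riesling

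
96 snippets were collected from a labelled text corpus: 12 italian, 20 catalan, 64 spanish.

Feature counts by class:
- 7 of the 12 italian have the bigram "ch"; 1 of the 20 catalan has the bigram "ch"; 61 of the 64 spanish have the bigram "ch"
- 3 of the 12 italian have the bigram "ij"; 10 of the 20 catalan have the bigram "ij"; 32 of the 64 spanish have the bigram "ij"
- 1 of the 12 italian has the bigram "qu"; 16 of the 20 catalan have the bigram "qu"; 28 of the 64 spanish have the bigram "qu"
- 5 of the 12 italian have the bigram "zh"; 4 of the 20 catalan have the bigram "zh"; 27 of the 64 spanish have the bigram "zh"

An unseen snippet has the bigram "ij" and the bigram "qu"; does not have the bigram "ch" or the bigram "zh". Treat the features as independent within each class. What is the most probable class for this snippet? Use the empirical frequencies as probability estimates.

catalan

italian: (12/96) × (5/12) × (3/12) × (1/12) × (7/12) ≈ 0.000632957
catalan: (20/96) × (19/20) × (10/20) × (16/20) × (16/20) ≈ 0.0633333
spanish: (64/96) × (3/64) × (32/64) × (28/64) × (37/64) = 0.0039520263671875
Highest score → catalan.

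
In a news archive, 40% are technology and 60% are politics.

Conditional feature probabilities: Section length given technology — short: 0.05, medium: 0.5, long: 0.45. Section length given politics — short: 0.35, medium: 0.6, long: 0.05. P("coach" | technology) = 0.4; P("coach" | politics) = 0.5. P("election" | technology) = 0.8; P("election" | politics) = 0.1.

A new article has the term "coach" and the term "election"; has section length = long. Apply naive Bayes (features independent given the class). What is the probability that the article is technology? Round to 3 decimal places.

0.975

technology: 0.4 × 0.45 × 0.4 × 0.8 = 0.0576
politics: 0.6 × 0.05 × 0.5 × 0.1 = 0.0015
P(technology | x) = 0.0576 / 0.0591 ≈ 0.975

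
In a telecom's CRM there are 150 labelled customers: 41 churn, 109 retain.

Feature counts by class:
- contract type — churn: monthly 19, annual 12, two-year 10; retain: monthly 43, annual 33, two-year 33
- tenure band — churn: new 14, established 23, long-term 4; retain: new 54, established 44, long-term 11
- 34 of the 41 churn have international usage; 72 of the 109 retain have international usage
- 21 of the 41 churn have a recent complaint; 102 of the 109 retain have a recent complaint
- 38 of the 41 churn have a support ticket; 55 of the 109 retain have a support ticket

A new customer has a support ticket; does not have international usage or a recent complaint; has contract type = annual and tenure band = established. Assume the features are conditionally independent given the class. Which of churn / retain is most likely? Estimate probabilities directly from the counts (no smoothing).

churn: (41/150) × (12/41) × (23/41) × (7/41) × (20/41) × (38/41) ≈ 0.00346413
retain: (109/150) × (33/109) × (44/109) × (37/109) × (7/109) × (55/109) ≈ 0.000976859
Highest score → churn.

churn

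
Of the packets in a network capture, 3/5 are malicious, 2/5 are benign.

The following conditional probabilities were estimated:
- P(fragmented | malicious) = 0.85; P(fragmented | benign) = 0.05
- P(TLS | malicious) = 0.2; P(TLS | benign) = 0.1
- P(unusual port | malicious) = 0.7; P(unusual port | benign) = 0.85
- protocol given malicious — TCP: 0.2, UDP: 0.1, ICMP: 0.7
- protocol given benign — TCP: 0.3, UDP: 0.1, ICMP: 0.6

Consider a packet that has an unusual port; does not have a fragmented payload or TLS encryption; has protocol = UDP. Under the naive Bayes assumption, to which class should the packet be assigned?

malicious: 0.6 × (1−0.85) × (1−0.2) × 0.7 × 0.1 = 0.00504
benign: 0.4 × (1−0.05) × (1−0.1) × 0.85 × 0.1 = 0.02907
Highest score → benign.

benign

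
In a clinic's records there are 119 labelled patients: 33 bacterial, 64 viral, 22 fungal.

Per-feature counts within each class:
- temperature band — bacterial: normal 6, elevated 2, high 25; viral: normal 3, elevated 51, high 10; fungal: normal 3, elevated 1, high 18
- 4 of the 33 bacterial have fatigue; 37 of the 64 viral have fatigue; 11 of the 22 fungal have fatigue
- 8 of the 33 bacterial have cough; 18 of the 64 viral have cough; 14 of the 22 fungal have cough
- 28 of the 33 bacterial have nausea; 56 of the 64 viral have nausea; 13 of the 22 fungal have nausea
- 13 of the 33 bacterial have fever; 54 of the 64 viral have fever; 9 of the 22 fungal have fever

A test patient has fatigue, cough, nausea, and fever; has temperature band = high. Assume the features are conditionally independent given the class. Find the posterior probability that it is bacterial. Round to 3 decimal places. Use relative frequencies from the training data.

bacterial: (33/119) × (25/33) × (4/33) × (8/33) × (28/33) × (13/33) ≈ 0.00206342
viral: (64/119) × (10/64) × (37/64) × (18/64) × (56/64) × (54/64) ≈ 0.0100876
fungal: (22/119) × (18/22) × (11/22) × (14/22) × (13/22) × (9/22) ≈ 0.0116343
P(bacterial | x) = 0.00206342 / 0.02378532 ≈ 0.087

0.087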